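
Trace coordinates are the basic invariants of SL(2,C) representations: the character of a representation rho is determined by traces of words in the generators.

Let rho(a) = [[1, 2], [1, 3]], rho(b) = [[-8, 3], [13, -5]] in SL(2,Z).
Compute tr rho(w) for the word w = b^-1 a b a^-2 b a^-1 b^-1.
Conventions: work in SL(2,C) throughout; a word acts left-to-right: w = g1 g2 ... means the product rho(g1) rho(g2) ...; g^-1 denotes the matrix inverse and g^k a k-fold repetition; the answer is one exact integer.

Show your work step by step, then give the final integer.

1506077

rho(b^-1) = [[-5, -3], [-13, -8]]
... * rho(a) = [[1, 2], [1, 3]]  ->  [[-8, -19], [-21, -50]]
... * rho(b) = [[-8, 3], [13, -5]]  ->  [[-183, 71], [-482, 187]]
... * rho(a^-1) = [[3, -2], [-1, 1]]  ->  [[-620, 437], [-1633, 1151]]
... * rho(a^-1) = [[3, -2], [-1, 1]]  ->  [[-2297, 1677], [-6050, 4417]]
... * rho(b) = [[-8, 3], [13, -5]]  ->  [[40177, -15276], [105821, -40235]]
... * rho(a^-1) = [[3, -2], [-1, 1]]  ->  [[135807, -95630], [357698, -251877]]
... * rho(b^-1) = [[-5, -3], [-13, -8]]  ->  [[564155, 357619], [1485911, 941922]]
tr = 564155 + 941922 = 1506077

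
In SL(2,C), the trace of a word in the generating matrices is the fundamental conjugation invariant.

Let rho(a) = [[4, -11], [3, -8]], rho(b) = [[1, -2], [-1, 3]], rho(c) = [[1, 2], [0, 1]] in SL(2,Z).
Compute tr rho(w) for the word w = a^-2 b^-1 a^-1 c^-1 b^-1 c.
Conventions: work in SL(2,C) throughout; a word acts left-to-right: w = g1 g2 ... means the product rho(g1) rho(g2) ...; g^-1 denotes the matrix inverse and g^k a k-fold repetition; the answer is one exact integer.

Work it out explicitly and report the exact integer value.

530

rho(a^-1) = [[-8, 11], [-3, 4]]
... * rho(a^-1) = [[-8, 11], [-3, 4]]  ->  [[31, -44], [12, -17]]
... * rho(b^-1) = [[3, 2], [1, 1]]  ->  [[49, 18], [19, 7]]
... * rho(a^-1) = [[-8, 11], [-3, 4]]  ->  [[-446, 611], [-173, 237]]
... * rho(c^-1) = [[1, -2], [0, 1]]  ->  [[-446, 1503], [-173, 583]]
... * rho(b^-1) = [[3, 2], [1, 1]]  ->  [[165, 611], [64, 237]]
... * rho(c) = [[1, 2], [0, 1]]  ->  [[165, 941], [64, 365]]
tr = 165 + 365 = 530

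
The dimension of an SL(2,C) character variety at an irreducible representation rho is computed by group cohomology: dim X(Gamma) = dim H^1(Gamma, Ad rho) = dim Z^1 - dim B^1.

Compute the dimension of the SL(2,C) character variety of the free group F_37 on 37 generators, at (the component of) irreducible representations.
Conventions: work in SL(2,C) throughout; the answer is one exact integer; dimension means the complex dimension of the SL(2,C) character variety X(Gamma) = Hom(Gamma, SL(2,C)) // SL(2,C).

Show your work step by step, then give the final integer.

The free group F_37: 37 generators, no relators.
A cocycle picks one sl_2 vector per generator freely, giving dim Z^1 = 3*37 = 111.
At an irreducible rho the centralizer of the image in sl_2 is 0, so the coboundary map sl_2 -> Z^1 is injective: dim B^1 = 3.
dim X = dim H^1 = dim Z^1 - dim B^1 = 111 - 3 = 108.

108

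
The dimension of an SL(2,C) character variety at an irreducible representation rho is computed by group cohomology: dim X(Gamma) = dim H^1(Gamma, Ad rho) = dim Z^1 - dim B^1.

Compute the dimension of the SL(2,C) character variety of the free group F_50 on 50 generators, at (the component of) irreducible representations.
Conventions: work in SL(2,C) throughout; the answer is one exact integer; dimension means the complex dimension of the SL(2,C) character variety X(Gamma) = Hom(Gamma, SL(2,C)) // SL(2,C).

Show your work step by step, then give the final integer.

147

Gamma = F_50 has 50 generators and no relators.
Z^1(Gamma, Ad rho) = (sl_2)^50: a cocycle is a free choice of one sl_2 vector per generator, so dim Z^1 = 3*50 = 150.
Irreducibility makes the coboundary map sl_2 -> Z^1 injective (trivial centralizer), so dim B^1 = 3.
dim X = dim H^1 = dim Z^1 - dim B^1 = 150 - 3 = 147.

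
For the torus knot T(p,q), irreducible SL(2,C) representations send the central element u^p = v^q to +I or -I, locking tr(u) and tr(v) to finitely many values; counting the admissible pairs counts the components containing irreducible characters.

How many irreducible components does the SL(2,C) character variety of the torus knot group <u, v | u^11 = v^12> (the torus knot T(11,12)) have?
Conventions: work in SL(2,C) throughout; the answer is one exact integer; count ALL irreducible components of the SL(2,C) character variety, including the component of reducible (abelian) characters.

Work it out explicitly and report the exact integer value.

In the torus knot group T(11,12), u^11 = v^12 is central, so an irreducible representation sends it to +I or -I (Schur).
So on each irreducible component the traces are pinned: tr(u) = 2*cos(pi*alpha/11) with 1 <= alpha <= 10, tr(v) = 2*cos(pi*beta/12) with 1 <= beta <= 11.
The two central values (-1)^alpha I and (-1)^beta I must be the same matrix, so alpha and beta share a parity.
Enumerate parity-matched pairs: 5*6 odd-odd plus 5*5 even-even gives 55.
That is 55 components of irreducible characters, and with the reducible (abelian) component the total is 56.

56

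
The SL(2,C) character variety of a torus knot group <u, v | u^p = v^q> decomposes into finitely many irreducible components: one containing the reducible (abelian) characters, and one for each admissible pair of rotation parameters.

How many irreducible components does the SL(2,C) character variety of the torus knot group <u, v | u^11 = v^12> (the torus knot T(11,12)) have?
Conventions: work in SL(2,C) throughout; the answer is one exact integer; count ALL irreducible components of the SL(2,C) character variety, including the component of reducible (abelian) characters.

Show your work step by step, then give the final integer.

56

In the torus knot group T(11,12), u^11 = v^12 is central, so an irreducible representation sends it to +I or -I (Schur).
On an irreducible component, tr(u) is locked at 2*cos(pi*alpha/11) for some alpha in 1..10, and tr(v) at 2*cos(pi*beta/12) for some beta in 1..11.
The two central values (-1)^alpha I and (-1)^beta I must be the same matrix, so alpha and beta share a parity.
Counting: 5 odd alphas x 6 odd betas + 5 even alphas x 5 even betas = 30 + 25 = 55.
components with irreducible characters: 55; plus the single component of reducible (abelian) characters: total 56.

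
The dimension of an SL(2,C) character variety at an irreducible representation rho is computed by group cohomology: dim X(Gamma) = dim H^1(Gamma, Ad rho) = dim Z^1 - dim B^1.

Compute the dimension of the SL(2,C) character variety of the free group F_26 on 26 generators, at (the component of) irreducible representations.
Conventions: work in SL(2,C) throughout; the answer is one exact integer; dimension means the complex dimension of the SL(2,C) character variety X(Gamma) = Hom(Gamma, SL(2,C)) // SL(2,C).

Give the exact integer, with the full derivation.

Here Gamma is free of rank 26 — no relator constrains a cocycle.
So Z^1 = (sl_2)^26 in full: dim Z^1 = 78.
Irreducibility makes the coboundary map sl_2 -> Z^1 injective (trivial centralizer), so dim B^1 = 3.
Therefore dim X = 78 - 3 = 75.

75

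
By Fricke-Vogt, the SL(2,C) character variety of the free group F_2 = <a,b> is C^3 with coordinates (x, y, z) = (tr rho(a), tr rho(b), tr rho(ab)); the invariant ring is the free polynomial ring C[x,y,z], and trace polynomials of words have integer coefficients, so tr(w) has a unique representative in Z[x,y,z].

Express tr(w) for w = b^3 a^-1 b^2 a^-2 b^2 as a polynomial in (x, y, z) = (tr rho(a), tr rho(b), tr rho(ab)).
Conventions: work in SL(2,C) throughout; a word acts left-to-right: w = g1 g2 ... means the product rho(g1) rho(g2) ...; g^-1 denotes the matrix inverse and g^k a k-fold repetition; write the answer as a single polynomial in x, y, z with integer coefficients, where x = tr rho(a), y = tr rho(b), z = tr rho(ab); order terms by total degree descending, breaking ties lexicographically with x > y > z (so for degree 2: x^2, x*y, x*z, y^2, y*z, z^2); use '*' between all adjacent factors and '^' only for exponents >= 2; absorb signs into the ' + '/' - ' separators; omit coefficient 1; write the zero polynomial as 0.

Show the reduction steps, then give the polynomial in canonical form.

tr(b^2) = tr(b) tr(b) - tr(1)   [square of b] = y^2 - 2
tr(b^3) = tr(b) tr(b^2) - tr(b)   [square of b] = y^3 - 3*y
tr(b^4) = tr(b) tr(b^3) - tr(b^2)   [square of b] = y^4 - 4*y^2 + 2
tr(b^5) = tr(b) tr(b^4) - tr(b^3)   [square of b] = y^5 - 5*y^3 + 5*y
tr(b^6) = tr(b) tr(b^5) - tr(b^4)   [square of b] = y^6 - 6*y^4 + 9*y^2 - 2
tr(b^7) = tr(b) tr(b^6) - tr(b^5)   [square of b] = y^7 - 7*y^5 + 14*y^3 - 7*y
tr(a b^2) = tr(b) tr(a b) - tr(a)   [square of b] = y*z - x
tr(b a b^2) = tr(b) tr(a b^2) - tr(a b)   [square of b] = y^2*z - x*y - z
tr(a b^4) = tr(b) tr(b a b^2) - tr(b a b)   [square of b] = y^3*z - x*y^2 - 2*y*z + x
tr(b a b^4) = tr(b) tr(a b^4) - tr(a b^3)   [square of b] = y^4*z - x*y^3 - 3*y^2*z + 2*x*y + z
tr(b^5 a b) = tr(b) tr(b a b^4) - tr(b a b^3)   [square of b] = y^5*z - x*y^4 - 4*y^3*z + 3*x*y^2 + 3*y*z - x
tr(b^7 a) = tr(b) tr(b^5 a b) - tr(b^5 a)   [square of b] = y^6*z - x*y^5 - 5*y^4*z + 4*x*y^3 + 6*y^2*z - 3*x*y - z
tr(a^-1 b^7) = tr(b^7) tr(a) - tr(b^7 a)   [inverse elimination on a] = x*y^7 - y^6*z - 6*x*y^5 + 5*y^4*z + 10*x*y^3 - 6*y^2*z - 4*x*y + z
tr(b^2 a^-2 b^5) = tr(a^-1 b^7) tr(a) - tr(a^-1 b^7 a)   [inverse elimination on a] = x^2*y^7 - x*y^6*z - 6*x^2*y^5 - y^7 + 5*x*y^4*z + 10*x^2*y^3 + 7*y^5 - 6*x*y^2*z - 4*x^2*y - 14*y^3 + x*z + 7*y
tr(a b a b) = tr(b a) tr(b a) - tr(1)   [split at a repeated b] = z^2 - 2
tr(a b a) = tr(a) tr(b a) - tr(b)   [square of a] = x*z - y
tr(b a b a b) = tr(b) tr(a b a b) - tr(a b a)   [square of b] = y*z^2 - x*z - y
tr(b^2 a b a b) = tr(b) tr(b a b a b) - tr(b a b a)   [square of b] = y^2*z^2 - x*y*z - y^2 - z^2 + 2
tr(a b^4 a b) = tr(b) tr(b^2 a b a b) - tr(b^2 a b a)   [square of b] = y^3*z^2 - x*y^2*z - y^3 - 2*y*z^2 + x*z + 3*y
tr(a^2 b^3) = tr(a) tr(b^3 a) - tr(b^3)   [square of a] = x*y^2*z - x^2*y - y^3 - x*z + 3*y
tr(a^2 b^2) = tr(a) tr(b^2 a) - tr(b^2)   [square of a] = x*y*z - x^2 - y^2 + 2
tr(a b^4 a) = tr(b) tr(a^2 b^3) - tr(a^2 b^2)   [square of b] = x*y^3*z - x^2*y^2 - y^4 - 2*x*y*z + x^2 + 4*y^2 - 2
tr(b^3 a b^2 a b) = tr(b) tr(a b^4 a b) - tr(a b^4 a)   [square of b] = y^4*z^2 - 2*x*y^3*z + x^2*y^2 - 2*y^2*z^2 + 3*x*y*z - x^2 - y^2 + 2
tr(a b^2 a b^2) = tr(b) tr(a b^2 a b) - tr(a b^2 a)   [square of b] = y^2*z^2 - 2*x*y*z + x^2 - 2
tr(b^3 a b^2 a) = tr(b) tr(a b^2 a b^2) - tr(a b^2 a b)   [square of b] = y^3*z^2 - 2*x*y^2*z + x^2*y - y*z^2 + x*z - y
tr(b^5 a b^2 a) = tr(b) tr(b^3 a b^2 a b) - tr(b^3 a b^2 a)   [square of b] = y^5*z^2 - 2*x*y^4*z + x^2*y^3 - 3*y^3*z^2 + 5*x*y^2*z - 2*x^2*y - y^3 + y*z^2 - x*z + 3*y
tr(a^-1 b^5 a b^2) = tr(b^5 a b^2) tr(a) - tr(b^5 a b^2 a)   [inverse elimination on a] = x*y^6*z - x^2*y^5 - y^5*z^2 - 3*x*y^4*z + 3*x^2*y^3 + 3*y^3*z^2 + x*y^2*z - x^2*y + y^3 - y*z^2 - 3*y
tr(b^2 a^-2 b^5 a) = tr(a^-1 b^5 a b^2) tr(a) - tr(a^-1 b^5 a b^2 a)   [inverse elimination on a] = x^2*y^6*z - x^3*y^5 - x*y^5*z^2 - 3*x^2*y^4*z - y^6*z + 3*x^3*y^3 + x*y^5 + 3*x*y^3*z^2 + x^2*y^2*z + 5*y^4*z - x^3*y - 3*x*y^3 - x*y*z^2 - 6*y^2*z + z
tr(b^3 a^-1 b^2 a^-2 b^2) = tr(b^2 a^-2 b^5) tr(a) - tr(b^2 a^-2 b^5 a)   [inverse elimination on a] = x^3*y^7 - 2*x^2*y^6*z - 5*x^3*y^5 - x*y^7 + x*y^5*z^2 + 8*x^2*y^4*z + y^6*z + 7*x^3*y^3 + 6*x*y^5 - 3*x*y^3*z^2 - 7*x^2*y^2*z - 5*y^4*z - 3*x^3*y - 11*x*y^3 + x*y*z^2 + x^2*z + 6*y^2*z + 7*x*y - z

x^3*y^7 - 2*x^2*y^6*z - 5*x^3*y^5 - x*y^7 + x*y^5*z^2 + 8*x^2*y^4*z + y^6*z + 7*x^3*y^3 + 6*x*y^5 - 3*x*y^3*z^2 - 7*x^2*y^2*z - 5*y^4*z - 3*x^3*y - 11*x*y^3 + x*y*z^2 + x^2*z + 6*y^2*z + 7*x*y - z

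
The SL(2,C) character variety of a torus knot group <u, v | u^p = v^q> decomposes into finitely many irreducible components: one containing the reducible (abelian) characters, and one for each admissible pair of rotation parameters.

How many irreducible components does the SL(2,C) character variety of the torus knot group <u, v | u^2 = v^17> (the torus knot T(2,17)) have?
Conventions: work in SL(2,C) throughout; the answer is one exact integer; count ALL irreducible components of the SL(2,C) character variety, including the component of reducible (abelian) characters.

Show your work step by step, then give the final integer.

In the torus knot group T(2,17), u^2 = v^17 is central, so an irreducible representation sends it to +I or -I (Schur).
On an irreducible component, tr(u) is locked at 2*cos(pi*alpha/2) for some alpha in 1..1, and tr(v) at 2*cos(pi*beta/17) for some beta in 1..16.
Consistency of u^2 = (-1)^alpha I with v^17 = (-1)^beta I forces alpha = beta (mod 2).
Counting: 1 odd alphas x 8 odd betas + 0 even alphas x 8 even betas = 8 + 0 = 8.
Total: 8 irreducible-character components + 1 reducible (abelian) component = 9.

9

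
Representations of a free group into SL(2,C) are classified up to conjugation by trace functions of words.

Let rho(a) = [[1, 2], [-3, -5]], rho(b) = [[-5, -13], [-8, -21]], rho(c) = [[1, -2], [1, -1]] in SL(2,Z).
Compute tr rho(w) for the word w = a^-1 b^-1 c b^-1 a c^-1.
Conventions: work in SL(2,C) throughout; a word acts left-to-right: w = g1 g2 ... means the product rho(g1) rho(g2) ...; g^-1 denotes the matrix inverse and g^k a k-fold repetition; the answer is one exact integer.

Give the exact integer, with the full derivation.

rho(a^-1) = [[-5, -2], [3, 1]]
... * rho(b^-1) = [[-21, 13], [8, -5]]  ->  [[89, -55], [-55, 34]]
... * rho(c) = [[1, -2], [1, -1]]  ->  [[34, -123], [-21, 76]]
... * rho(b^-1) = [[-21, 13], [8, -5]]  ->  [[-1698, 1057], [1049, -653]]
... * rho(a) = [[1, 2], [-3, -5]]  ->  [[-4869, -8681], [3008, 5363]]
... * rho(c^-1) = [[-1, 2], [-1, 1]]  ->  [[13550, -18419], [-8371, 11379]]
tr = 13550 + 11379 = 24929

24929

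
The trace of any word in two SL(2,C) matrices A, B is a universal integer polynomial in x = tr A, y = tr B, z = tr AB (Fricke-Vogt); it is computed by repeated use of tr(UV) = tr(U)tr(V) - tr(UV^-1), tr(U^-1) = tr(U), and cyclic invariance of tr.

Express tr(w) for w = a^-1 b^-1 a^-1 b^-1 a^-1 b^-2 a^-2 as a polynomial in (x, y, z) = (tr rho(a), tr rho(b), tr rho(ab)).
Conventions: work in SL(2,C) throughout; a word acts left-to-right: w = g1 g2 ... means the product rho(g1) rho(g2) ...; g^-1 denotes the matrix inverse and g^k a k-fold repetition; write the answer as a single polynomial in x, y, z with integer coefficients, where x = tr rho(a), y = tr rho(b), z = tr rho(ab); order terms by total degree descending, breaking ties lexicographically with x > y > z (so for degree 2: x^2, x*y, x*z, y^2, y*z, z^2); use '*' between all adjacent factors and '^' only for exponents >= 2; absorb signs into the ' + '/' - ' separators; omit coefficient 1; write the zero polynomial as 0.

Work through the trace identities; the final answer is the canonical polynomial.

tr(a^-1) = tr(a) = x
so tr(a^-1 b) = tr(b) * tr(a) - tr(b a)   [inverse elimination on a] = x*y - z
reduce: tr(a^-1 b^-1) = tr(a^-1) * tr(b) - tr(a^-1 b)   [inverse elimination on b] = z
so tr(a^-1 b^-2) = tr(a^-1 b^-1) * tr(b) - tr(a^-1)   [inverse elimination on b] = y*z - x
so tr(b^-2) = tr(b^-1) * tr(b) - tr(1)   [inverse elimination on b] = y^2 - 2
reduce: tr(b^-1 a^-2 b^-1) = tr(a^-1 b^-2) * tr(a) - tr(a^-1 b^-2 a)   [inverse elimination on a] = x*y*z - x^2 - y^2 + 2
so tr(a b a) = tr(a) * tr(b a) - tr(b)   [square of a] = x*z - y
tr(a b a b) = tr(b a) * tr(b a) - tr(1)   [split at a repeated b] = z^2 - 2
tr(b^-1 a b a) = tr(a b a) * tr(b) - tr(a b a b)   [inverse elimination on b] = x*y*z - y^2 - z^2 + 2
reduce: tr(a^-1 b^-1 a b) = tr(b^-1 a b) * tr(a) - tr(b^-1 a b a)   [inverse elimination on a] = -x*y*z + x^2 + y^2 + z^2 - 2
tr(a^-1 b^-1 a b^-1) = tr(a^-1 b^-1 a) * tr(b) - tr(a^-1 b^-1 a b)   [inverse elimination on b] = x*y*z - x^2 - z^2 + 2
so tr(b^-1 a b^-1) = tr(a b^-1) * tr(b) - tr(a)   [inverse elimination on b] = x*y^2 - y*z - x
reduce: tr(b^-1 a^-2 b^-1 a) = tr(a^-1 b^-1 a b^-1) * tr(a) - tr(a^-1 b^-1 a b^-1 a)   [inverse elimination on a] = x^2*y*z - x^3 - x*y^2 - x*z^2 + y*z + 3*x
tr(a^-2 b^-1 a^-1 b^-1) = tr(b^-1 a^-2 b^-1) * tr(a) - tr(b^-1 a^-2 b^-1 a)   [inverse elimination on a] = x*z^2 - y*z - x
reduce: tr(a^-2 b^-1 a^-1) = tr(a^-1 b^-1 a^-1) * tr(a) - tr(a^-1 b^-1)   [inverse elimination on a] = x^2*z - x*y - z
reduce: tr(b^-1 a^-2 b^-1 a^-1 b^-1) = tr(a^-2 b^-1 a^-1 b^-1) * tr(b) - tr(a^-2 b^-1 a^-1)   [inverse elimination on b] = x*y*z^2 - x^2*z - y^2*z + z
tr(b a b a b) = tr(b) * tr(a b a b) - tr(a b a)   [square of b] = y*z^2 - x*z - y
tr(b a b a b a) = tr(a b) * tr(a b a b) - tr(a^-1 b^-1)   [split at a repeated a] = z^3 - 3*z
so tr(a b a b a^-1 b) = tr(b a b a b) * tr(a) - tr(b a b a b a)   [inverse elimination on a] = x*y*z^2 - x^2*z - z^3 - x*y + 3*z
tr(b a b a^-1 b^-1 a) = tr(a b a b a^-1) * tr(b) - tr(a b a b a^-1 b)   [inverse elimination on b] = -x*y*z^2 + x^2*z + y^2*z + z^3 - 3*z
tr(a b a^-1 b^-1 a^-1 b) = tr(b a b a^-1 b^-1) * tr(a) - tr(b a b a^-1 b^-1 a)   [inverse elimination on a] = x*y*z^2 - x^2*z - y^2*z - z^3 + x*y + 3*z
so tr(a^-1 b^-1 a^-1 b^-1 a b) = tr(a b a^-1 b^-1 a^-1) * tr(b) - tr(a b a^-1 b^-1 a^-1 b)   [inverse elimination on b] = -x*y*z^2 + x^2*z + y^2*z + z^3 - 3*z
tr(a^-1 b^-1 a^-1 b^-1 a b^-1) = tr(a^-1 b^-1 a^-1 b^-1 a) * tr(b) - tr(a^-1 b^-1 a^-1 b^-1 a b)   [inverse elimination on b] = x*y*z^2 - x^2*z - z^3 - x*y + 3*z
so tr(b^-1 a^-1 b^-1 a b^-1) = tr(b^-1 a^-1 b^-1 a) * tr(b) - tr(b^-1 a^-1 b^-1 a b)   [inverse elimination on b] = x*y^2*z - x^2*y - y*z^2 + y
reduce: tr(b^-1 a^-2 b^-1 a^-1 b^-1 a) = tr(a^-1 b^-1 a^-1 b^-1 a b^-1) * tr(a) - tr(a^-1 b^-1 a^-1 b^-1 a b^-1 a)   [inverse elimination on a] = x^2*y*z^2 - x^3*z - x*y^2*z - x*z^3 + y*z^2 + 3*x*z - y
tr(b^-1 a^-1 b^-1 a^-1 b^-1 a^-2) = tr(b^-1 a^-2 b^-1 a^-1 b^-1) * tr(a) - tr(b^-1 a^-2 b^-1 a^-1 b^-1 a)   [inverse elimination on a] = x*z^3 - y*z^2 - 2*x*z + y
reduce: tr(a^-3 b^-1 a^-1 b^-1 a^-1 b^-1) = tr(b^-1 a^-1 b^-1 a^-1 b^-1 a^-2) * tr(a) - tr(b^-1 a^-1 b^-1 a^-1 b^-1 a^-1)   [inverse elimination on a] = x^2*z^3 - x*y*z^2 - 2*x^2*z - z^3 + x*y + 3*z
so tr(b^-1 a^-1 b^-1 a^-3) = tr(b^-1 a^-1 b^-1 a^-2) * tr(a) - tr(b^-1 a^-1 b^-1 a^-1)   [inverse elimination on a] = x^2*z^2 - x*y*z - x^2 - z^2 + 2
tr(a^-3 b^-1 a^-1 b^-1 a^-1) = tr(b^-1 a^-1 b^-1 a^-3) * tr(a) - tr(b^-1 a^-1 b^-1 a^-2)   [inverse elimination on a] = x^3*z^2 - x^2*y*z - x^3 - 2*x*z^2 + y*z + 3*x
reduce: tr(a^-1 b^-1 a^-1 b^-1 a^-1 b^-2 a^-2) = tr(a^-3 b^-1 a^-1 b^-1 a^-1 b^-1) * tr(b) - tr(a^-3 b^-1 a^-1 b^-1 a^-1)   [inverse elimination on b] = x^2*y*z^3 - x^3*z^2 - x*y^2*z^2 - x^2*y*z - y*z^3 + x^3 + x*y^2 + 2*x*z^2 + 2*y*z - 3*x

x^2*y*z^3 - x^3*z^2 - x*y^2*z^2 - x^2*y*z - y*z^3 + x^3 + x*y^2 + 2*x*z^2 + 2*y*z - 3*x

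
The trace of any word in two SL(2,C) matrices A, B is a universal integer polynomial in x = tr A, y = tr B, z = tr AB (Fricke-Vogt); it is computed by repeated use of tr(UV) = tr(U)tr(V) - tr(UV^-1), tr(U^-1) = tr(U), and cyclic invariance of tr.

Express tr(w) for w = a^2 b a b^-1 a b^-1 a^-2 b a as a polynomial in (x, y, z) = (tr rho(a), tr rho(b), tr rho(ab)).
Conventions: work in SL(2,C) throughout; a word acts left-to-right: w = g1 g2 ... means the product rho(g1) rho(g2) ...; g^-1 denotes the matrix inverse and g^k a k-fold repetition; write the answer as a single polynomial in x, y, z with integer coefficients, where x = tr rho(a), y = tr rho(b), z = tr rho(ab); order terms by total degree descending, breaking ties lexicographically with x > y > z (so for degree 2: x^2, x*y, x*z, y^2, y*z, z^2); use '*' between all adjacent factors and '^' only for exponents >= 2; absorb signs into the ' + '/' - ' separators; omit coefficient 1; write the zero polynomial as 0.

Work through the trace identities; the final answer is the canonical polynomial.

-x^5*y^2*z^2 + x^6*y*z + 2*x^4*y^3*z + 2*x^4*y*z^3 - x^5*y^2 - x^5*z^2 - x^3*y^4 - 2*x^3*y^2*z^2 - x^3*z^4 - 5*x^4*y*z - x^2*y*z^3 + x^5 + 5*x^3*y^2 + 6*x^3*z^2 + x*y^2*z^2 + x*z^4 + 2*x^2*y*z - 5*x^3 - 2*x*y^2 - 6*x*z^2 + 5*x

use: trace(b a^2) = trace(a)*trace(b a) - trace(b) = x*z - y
trace(a^2 b a) = trace(a)*trace(b a^2) - trace(b a) = x^2*z - x*y - z
apply: trace(b a^4) = trace(a)*trace(a^2 b a) - trace(a^2 b) = x^3*z - x^2*y - 2*x*z + y
trace(a^4 b a) = trace(a)*trace(b a^4) - trace(b a^3) = x^4*z - x^3*y - 3*x^2*z + 2*x*y + z
trace(b a b a) = trace(b a)*trace(b a) - trace(1)   [split at repeated b] = z^2 - 2
trace(b a b) = trace(b)*trace(a b) - trace(a) = y*z - x
trace(a b a b a) = trace(a)*trace(b a b a) - trace(b a b) = x*z^2 - y*z - x
trace(a b a b a^2) = trace(a)*trace(a b a b a) - trace(a b a b) = x^2*z^2 - x*y*z - x^2 - z^2 + 2
apply: trace(a^4 b a b) = trace(a)*trace(a b a b a^2) - trace(a b a b a) = x^3*z^2 - x^2*y*z - x^3 - 2*x*z^2 + y*z + 3*x
trace(a^3 b a b^-1 a) = trace(a^4 b a)*trace(b) - trace(a^4 b a b) = x^4*y*z - x^3*y^2 - x^3*z^2 - 2*x^2*y*z + x^3 + 2*x*y^2 + 2*x*z^2 - 3*x
trace(b^2) = trace(b)*trace(b) - trace(1) = y^2 - 2
apply: trace(b a^2 b) = trace(a)*trace(b^2 a) - trace(b^2) = x*y*z - x^2 - y^2 + 2
use: trace(a b a^2 b a) = trace(a)*trace(b a^2 b a) - trace(b a^2 b) = x^2*z^2 - 2*x*y*z + y^2 - 2
use: trace(b a^3 b a^2) = trace(a)*trace(a b a^2 b a) - trace(a b a^2 b) = x^3*z^2 - 2*x^2*y*z + x*y^2 - x*z^2 + y*z - x
use: trace(a b a^3 b a^2) = trace(a)*trace(b a^3 b a^2) - trace(b a^3 b a) = x^4*z^2 - 2*x^3*y*z + x^2*y^2 - 2*x^2*z^2 + 2*x*y*z + z^2 - 2
use: trace(b a b a b a) = trace(b a)*trace(b a b a) - trace(b^-1 a^-1)   [split at repeated b] = z^3 - 3*z
trace(b a b a b) = trace(b)*trace(a b a b) - trace(a b a) = y*z^2 - x*z - y
apply: trace(b a^2 b a b a) = trace(a)*trace(b a b a b a) - trace(b a b a b) = x*z^3 - y*z^2 - 2*x*z + y
apply: trace(b a b^2) = trace(b)*trace(a b^2) - trace(a b) = y^2*z - x*y - z
trace(b a^2 b a b) = trace(a)*trace(b a b^2 a) - trace(b a b^2) = x*y*z^2 - x^2*z - y^2*z + z
trace(b a^2 b a b a^2) = trace(a)*trace(b a^2 b a b a) - trace(b a^2 b a b) = x^2*z^3 - 2*x*y*z^2 - x^2*z + y^2*z + x*y - z
apply: trace(a b a^3 b a^2 b) = trace(a)*trace(b a^2 b a b a^2) - trace(b a^2 b a b a) = x^3*z^3 - 2*x^2*y*z^2 - x^3*z + x*y^2*z - x*z^3 + x^2*y + y*z^2 + x*z - y
use: trace(a b^-1 a b a^3 b a) = trace(a b a^3 b a^2)*trace(b) - trace(a b a^3 b a^2 b) = x^4*y*z^2 - 2*x^3*y^2*z - x^3*z^3 + x^2*y^3 + x^3*z + x*y^2*z + x*z^3 - x^2*y - x*z - y
use: trace(a b a^3 b a b a) = trace(a)*trace(a b a b a^2 b a) - trace(a b a b a^2 b) = x^3*z^3 - 2*x^2*y*z^2 - x^3*z + x*y^2*z - x*z^3 + x^2*y + y*z^2 + x*z - y
apply: trace(b a b a b a b a) = trace(a b a b a b)*trace(a b) - trace(b a b a)   [split at repeated a] = z^4 - 4*z^2 + 2
use: trace(b a b a b a b) = trace(b)*trace(a b a b a b) - trace(a b a b a) = y*z^3 - x*z^2 - 2*y*z + x
use: trace(a b a b a b a b a) = trace(a)*trace(b a b a b a b a) - trace(b a b a b a b) = x*z^4 - y*z^3 - 3*x*z^2 + 2*y*z + x
apply: trace(a b a^3 b a b a b) = trace(a)*trace(a b a b a b a b a) - trace(a b a b a b a b) = x^2*z^4 - x*y*z^3 - 3*x^2*z^2 - z^4 + 2*x*y*z + x^2 + 4*z^2 - 2
apply: trace(a b^-1 a b a^3 b a b) = trace(a b a^3 b a b a)*trace(b) - trace(a b a^3 b a b a b) = x^3*y*z^3 - 2*x^2*y^2*z^2 - x^2*z^4 - x^3*y*z + x*y^3*z + x^2*y^2 + 3*x^2*z^2 + y^2*z^2 + z^4 - x*y*z - x^2 - y^2 - 4*z^2 + 2
trace(b a^3 b a b^-1 a b^-1 a) = trace(a b^-1 a b a^3 b a)*trace(b) - trace(a b^-1 a b a^3 b a b) = x^4*y^2*z^2 - 2*x^3*y^3*z - 2*x^3*y*z^3 + x^2*y^4 + 2*x^2*y^2*z^2 + x^2*z^4 + 2*x^3*y*z + x*y*z^3 - 2*x^2*y^2 - 3*x^2*z^2 - y^2*z^2 - z^4 + x^2 + 4*z^2 - 2
apply: trace(b a^3 b a b^-1 a b^-1 a^-1) = trace(b a^3 b a b^-1 a b^-1)*trace(a) - trace(b a^3 b a b^-1 a b^-1 a) = -x^4*y^2*z^2 + x^5*y*z + 2*x^3*y^3*z + 2*x^3*y*z^3 - x^4*y^2 - x^4*z^2 - x^2*y^4 - 2*x^2*y^2*z^2 - x^2*z^4 - 4*x^3*y*z - x*y*z^3 + x^4 + 4*x^2*y^2 + 5*x^2*z^2 + y^2*z^2 + z^4 - 4*x^2 - 4*z^2 + 2
apply: trace(a^2 b a b^-1 a b^-1 a^-2 b a) = trace(b a^3 b a b^-1 a b^-1 a^-1)*trace(a) - trace(b a^3 b a b^-1 a b^-1) = -x^5*y^2*z^2 + x^6*y*z + 2*x^4*y^3*z + 2*x^4*y*z^3 - x^5*y^2 - x^5*z^2 - x^3*y^4 - 2*x^3*y^2*z^2 - x^3*z^4 - 5*x^4*y*z - x^2*y*z^3 + x^5 + 5*x^3*y^2 + 6*x^3*z^2 + x*y^2*z^2 + x*z^4 + 2*x^2*y*z - 5*x^3 - 2*x*y^2 - 6*x*z^2 + 5*x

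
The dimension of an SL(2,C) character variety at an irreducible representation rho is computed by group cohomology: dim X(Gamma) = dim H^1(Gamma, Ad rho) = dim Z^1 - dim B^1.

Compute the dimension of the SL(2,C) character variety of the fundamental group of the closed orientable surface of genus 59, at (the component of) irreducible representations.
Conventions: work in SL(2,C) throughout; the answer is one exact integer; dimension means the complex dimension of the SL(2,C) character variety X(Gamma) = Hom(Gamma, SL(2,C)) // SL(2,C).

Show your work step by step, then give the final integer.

348

pi_1 of the closed genus-59 surface has 118 generators bound by the single product-of-commutators relator.
A cocycle assigns one sl_2 vector per generator subject to the relator condition d_2(z) = 0: dim of the unconstrained space is 3*2g = 354.
H^2 = coker(d_2) is dual to H^0 = 0 at irreducible rho (Poincare duality), so d_2 is onto: dim Z^1 = 351.
dim B^1 = 3 (coboundaries, injective at irreducible rho).
Hence dim X = 351 - 3 = 348.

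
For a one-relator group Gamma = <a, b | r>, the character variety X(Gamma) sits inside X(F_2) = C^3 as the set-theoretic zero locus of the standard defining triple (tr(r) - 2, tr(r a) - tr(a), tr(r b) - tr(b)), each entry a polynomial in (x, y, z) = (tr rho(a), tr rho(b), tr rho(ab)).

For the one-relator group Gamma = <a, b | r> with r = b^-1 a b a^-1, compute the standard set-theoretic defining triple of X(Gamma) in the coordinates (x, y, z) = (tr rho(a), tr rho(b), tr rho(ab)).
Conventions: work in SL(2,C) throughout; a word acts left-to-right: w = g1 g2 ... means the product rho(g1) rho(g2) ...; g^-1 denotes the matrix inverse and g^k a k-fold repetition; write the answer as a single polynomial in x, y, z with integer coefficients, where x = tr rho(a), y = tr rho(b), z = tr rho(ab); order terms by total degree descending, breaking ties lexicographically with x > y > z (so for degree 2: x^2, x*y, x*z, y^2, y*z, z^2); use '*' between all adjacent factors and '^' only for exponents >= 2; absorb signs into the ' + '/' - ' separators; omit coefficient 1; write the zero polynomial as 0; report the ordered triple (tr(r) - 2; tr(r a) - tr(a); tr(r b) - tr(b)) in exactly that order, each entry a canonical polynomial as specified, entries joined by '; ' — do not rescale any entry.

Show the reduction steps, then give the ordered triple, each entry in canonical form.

trace(b a b) = trace(b) trace(a b) - trace(a) = y*z - x
trace(b a b a) = trace(a b) trace(a b) - trace(1)   [split at repeated a] = z^2 - 2
trace(a b a^-1 b) = trace(b a b) trace(a) - trace(b a b a) = x*y*z - x^2 - z^2 + 2
reduce: trace(b^-1 a b a^-1) = trace(a b a^-1) trace(b) - trace(a b a^-1 b) = -x*y*z + x^2 + y^2 + z^2 - 2
assemble the triple (trace(r) - 2; trace(r a) - x; trace(r b) - y)

-x*y*z + x^2 + y^2 + z^2 - 4; 0; 0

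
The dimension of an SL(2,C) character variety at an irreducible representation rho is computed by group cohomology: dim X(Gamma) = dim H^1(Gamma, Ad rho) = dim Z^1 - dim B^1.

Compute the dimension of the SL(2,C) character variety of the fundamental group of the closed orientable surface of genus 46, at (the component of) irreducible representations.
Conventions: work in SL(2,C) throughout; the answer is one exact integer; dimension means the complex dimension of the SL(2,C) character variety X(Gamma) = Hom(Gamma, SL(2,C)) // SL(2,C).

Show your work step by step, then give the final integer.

270

Gamma = pi_1(Sigma_46) = < a_1, b_1, ..., a_46, b_46 | prod [a_i, b_i] > has 2g = 92 generators and 1 relator.
Unconstrained cocycle data is one sl_2 vector per generator (276 dimensions), cut by the relator condition d_2(z) = 0.
At an irreducible rho, H^2 = coker(d_2) vanishes (Poincare duality: H^2 is dual to H^0 = invariants = 0), so d_2 is surjective onto sl_2 and dim Z^1 = 276 - 3 = 273.
As always at irreducible rho, dim B^1 = 3.
Hence dim X = 273 - 3 = 270.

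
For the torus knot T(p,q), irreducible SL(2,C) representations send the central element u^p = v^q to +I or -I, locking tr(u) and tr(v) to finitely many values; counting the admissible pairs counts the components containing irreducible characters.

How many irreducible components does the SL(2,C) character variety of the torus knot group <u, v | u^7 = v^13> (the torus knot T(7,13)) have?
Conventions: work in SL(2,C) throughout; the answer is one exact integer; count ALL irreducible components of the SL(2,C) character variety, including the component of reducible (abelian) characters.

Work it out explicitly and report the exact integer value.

Gamma = < u, v | u^7 = v^13 > (torus knot T(7,13)); the central element u^7 = v^13 acts as +I or -I in any irreducible SL(2,C) representation.
On an irreducible component, tr(u) is locked at 2*cos(pi*alpha/7) for some alpha in 1..6, and tr(v) at 2*cos(pi*beta/13) for some beta in 1..12.
The two central values (-1)^alpha I and (-1)^beta I must be the same matrix, so alpha and beta share a parity.
count pairs: odd alpha (3 choices) x odd beta (6), plus even alpha (3) x even beta (6): 3*6 + 3*6 = 36.
That is 36 components of irreducible characters, and with the reducible (abelian) component the total is 37.

37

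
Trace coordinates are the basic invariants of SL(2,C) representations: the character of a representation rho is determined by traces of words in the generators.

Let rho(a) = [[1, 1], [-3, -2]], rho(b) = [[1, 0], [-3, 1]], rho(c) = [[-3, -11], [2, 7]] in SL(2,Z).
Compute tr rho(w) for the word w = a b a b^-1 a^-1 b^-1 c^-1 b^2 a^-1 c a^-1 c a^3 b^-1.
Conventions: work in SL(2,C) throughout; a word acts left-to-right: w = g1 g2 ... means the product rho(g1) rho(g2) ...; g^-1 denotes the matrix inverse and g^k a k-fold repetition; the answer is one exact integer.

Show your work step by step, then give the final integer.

2218564

rho(a) = [[1, 1], [-3, -2]]
... * rho(b) = [[1, 0], [-3, 1]]  ->  [[-2, 1], [3, -2]]
... * rho(a) = [[1, 1], [-3, -2]]  ->  [[-5, -4], [9, 7]]
... * rho(b^-1) = [[1, 0], [3, 1]]  ->  [[-17, -4], [30, 7]]
... * rho(a^-1) = [[-2, -1], [3, 1]]  ->  [[22, 13], [-39, -23]]
... * rho(b^-1) = [[1, 0], [3, 1]]  ->  [[61, 13], [-108, -23]]
... * rho(c^-1) = [[7, 11], [-2, -3]]  ->  [[401, 632], [-710, -1119]]
... * rho(b) = [[1, 0], [-3, 1]]  ->  [[-1495, 632], [2647, -1119]]
... * rho(b) = [[1, 0], [-3, 1]]  ->  [[-3391, 632], [6004, -1119]]
... * rho(a^-1) = [[-2, -1], [3, 1]]  ->  [[8678, 4023], [-15365, -7123]]
... * rho(c) = [[-3, -11], [2, 7]]  ->  [[-17988, -67297], [31849, 119154]]
... * rho(a^-1) = [[-2, -1], [3, 1]]  ->  [[-165915, -49309], [293764, 87305]]
... * rho(c) = [[-3, -11], [2, 7]]  ->  [[399127, 1479902], [-706682, -2620269]]
... * rho(a) = [[1, 1], [-3, -2]]  ->  [[-4040579, -2560677], [7154125, 4533856]]
... * rho(a) = [[1, 1], [-3, -2]]  ->  [[3641452, 1080775], [-6447443, -1913587]]
... * rho(a) = [[1, 1], [-3, -2]]  ->  [[399127, 1479902], [-706682, -2620269]]
... * rho(b^-1) = [[1, 0], [3, 1]]  ->  [[4838833, 1479902], [-8567489, -2620269]]
tr = 4838833 + -2620269 = 2218564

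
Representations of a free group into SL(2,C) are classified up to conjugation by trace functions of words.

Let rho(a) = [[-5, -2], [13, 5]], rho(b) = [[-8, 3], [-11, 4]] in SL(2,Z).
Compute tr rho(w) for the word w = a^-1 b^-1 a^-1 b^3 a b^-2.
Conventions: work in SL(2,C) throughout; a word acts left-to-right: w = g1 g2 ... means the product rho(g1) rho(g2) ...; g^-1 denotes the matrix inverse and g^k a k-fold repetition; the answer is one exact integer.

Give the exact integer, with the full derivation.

rho(a^-1) = [[5, 2], [-13, -5]]
... * rho(b^-1) = [[4, -3], [11, -8]]  ->  [[42, -31], [-107, 79]]
... * rho(a^-1) = [[5, 2], [-13, -5]]  ->  [[613, 239], [-1562, -609]]
... * rho(b) = [[-8, 3], [-11, 4]]  ->  [[-7533, 2795], [19195, -7122]]
... * rho(b) = [[-8, 3], [-11, 4]]  ->  [[29519, -11419], [-75218, 29097]]
... * rho(b) = [[-8, 3], [-11, 4]]  ->  [[-110543, 42881], [281677, -109266]]
... * rho(a) = [[-5, -2], [13, 5]]  ->  [[1110168, 435491], [-2828843, -1109684]]
... * rho(b^-1) = [[4, -3], [11, -8]]  ->  [[9231073, -6814432], [-23521896, 17364001]]
... * rho(b^-1) = [[4, -3], [11, -8]]  ->  [[-38034460, 26822237], [96916427, -68346320]]
tr = -38034460 + -68346320 = -106380780

-106380780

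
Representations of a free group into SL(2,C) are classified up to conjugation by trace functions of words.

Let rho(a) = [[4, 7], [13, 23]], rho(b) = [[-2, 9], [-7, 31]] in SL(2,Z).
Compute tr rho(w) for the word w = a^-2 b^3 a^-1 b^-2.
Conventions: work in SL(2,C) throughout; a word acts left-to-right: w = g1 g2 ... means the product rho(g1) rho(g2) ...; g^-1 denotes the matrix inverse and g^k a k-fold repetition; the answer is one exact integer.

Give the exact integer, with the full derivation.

4054192577

rho(a^-1) = [[23, -7], [-13, 4]]
... * rho(a^-1) = [[23, -7], [-13, 4]]  ->  [[620, -189], [-351, 107]]
... * rho(b) = [[-2, 9], [-7, 31]]  ->  [[83, -279], [-47, 158]]
... * rho(b) = [[-2, 9], [-7, 31]]  ->  [[1787, -7902], [-1012, 4475]]
... * rho(b) = [[-2, 9], [-7, 31]]  ->  [[51740, -228879], [-29301, 129617]]
... * rho(a^-1) = [[23, -7], [-13, 4]]  ->  [[4165447, -1277696], [-2358944, 723575]]
... * rho(b^-1) = [[31, -9], [7, -2]]  ->  [[120184985, -34933631], [-68062239, 19783346]]
... * rho(b^-1) = [[31, -9], [7, -2]]  ->  [[3481199118, -1011797603], [-1971445987, 572993459]]
tr = 3481199118 + 572993459 = 4054192577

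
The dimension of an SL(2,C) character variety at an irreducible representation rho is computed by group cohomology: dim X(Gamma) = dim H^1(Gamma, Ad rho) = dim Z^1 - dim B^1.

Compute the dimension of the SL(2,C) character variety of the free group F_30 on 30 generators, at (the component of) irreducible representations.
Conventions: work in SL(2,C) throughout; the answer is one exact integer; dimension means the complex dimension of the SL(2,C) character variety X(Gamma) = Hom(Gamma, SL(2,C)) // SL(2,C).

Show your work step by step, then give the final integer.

The free group F_30: 30 generators, no relators.
So Z^1 = (sl_2)^30 in full: dim Z^1 = 90.
Irreducibility makes the coboundary map sl_2 -> Z^1 injective (trivial centralizer), so dim B^1 = 3.
dim H^1 = 90 - 3 = 87, which is dim X.

87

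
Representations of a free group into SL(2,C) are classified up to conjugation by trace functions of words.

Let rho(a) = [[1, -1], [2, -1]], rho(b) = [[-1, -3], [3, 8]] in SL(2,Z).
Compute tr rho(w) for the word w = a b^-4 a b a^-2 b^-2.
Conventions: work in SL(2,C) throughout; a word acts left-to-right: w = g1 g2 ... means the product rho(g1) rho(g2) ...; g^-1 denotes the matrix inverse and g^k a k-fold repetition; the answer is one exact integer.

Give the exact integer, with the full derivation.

rho(a) = [[1, -1], [2, -1]]
... * rho(b^-1) = [[8, 3], [-3, -1]]  ->  [[11, 4], [19, 7]]
... * rho(b^-1) = [[8, 3], [-3, -1]]  ->  [[76, 29], [131, 50]]
... * rho(b^-1) = [[8, 3], [-3, -1]]  ->  [[521, 199], [898, 343]]
... * rho(b^-1) = [[8, 3], [-3, -1]]  ->  [[3571, 1364], [6155, 2351]]
... * rho(a) = [[1, -1], [2, -1]]  ->  [[6299, -4935], [10857, -8506]]
... * rho(b) = [[-1, -3], [3, 8]]  ->  [[-21104, -58377], [-36375, -100619]]
... * rho(a^-1) = [[-1, 1], [-2, 1]]  ->  [[137858, -79481], [237613, -136994]]
... * rho(a^-1) = [[-1, 1], [-2, 1]]  ->  [[21104, 58377], [36375, 100619]]
... * rho(b^-1) = [[8, 3], [-3, -1]]  ->  [[-6299, 4935], [-10857, 8506]]
... * rho(b^-1) = [[8, 3], [-3, -1]]  ->  [[-65197, -23832], [-112374, -41077]]
tr = -65197 + -41077 = -106274

-106274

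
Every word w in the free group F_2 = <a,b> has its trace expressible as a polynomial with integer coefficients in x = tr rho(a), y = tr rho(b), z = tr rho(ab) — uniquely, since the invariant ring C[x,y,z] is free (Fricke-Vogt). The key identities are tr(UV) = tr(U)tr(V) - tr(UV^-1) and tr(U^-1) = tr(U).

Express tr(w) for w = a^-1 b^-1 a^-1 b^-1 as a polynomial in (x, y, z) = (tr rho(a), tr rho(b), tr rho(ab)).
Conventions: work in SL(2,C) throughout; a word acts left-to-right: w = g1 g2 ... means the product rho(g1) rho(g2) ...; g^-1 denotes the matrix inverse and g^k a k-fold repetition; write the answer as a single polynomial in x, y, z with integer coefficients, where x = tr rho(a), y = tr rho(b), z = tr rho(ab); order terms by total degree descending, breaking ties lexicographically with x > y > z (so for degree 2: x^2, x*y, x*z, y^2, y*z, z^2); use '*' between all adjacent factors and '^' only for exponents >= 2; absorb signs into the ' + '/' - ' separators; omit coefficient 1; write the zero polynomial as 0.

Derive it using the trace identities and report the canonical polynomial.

z^2 - 2

trace(b^-1) = trace(b) = y
trace(b^-1 a) = trace(a) * trace(b) - trace(a b)  (eliminate b^-1) = x*y - z
trace(b^-1 a^-1) = trace(b^-1) * trace(a) - trace(b^-1 a)  (eliminate a^-1) = z
trace(b^-1 a^-1 b^-1) = trace(b^-1 a^-1) * trace(b) - trace(b^-1 a^-1 b)  (eliminate b^-1) = y*z - x
trace(b a b a) = trace(a b) * trace(a b) - trace(1)  (split on a) = z^2 - 2
trace(a^-1 b a b) = trace(b a b) * trace(a) - trace(b a b a)  (eliminate a^-1) = x*y*z - x^2 - z^2 + 2
trace(a b^-1 a^-1 b) = trace(a^-1 b a) * trace(b) - trace(a^-1 b a b)  (eliminate b^-1) = -x*y*z + x^2 + y^2 + z^2 - 2
trace(b^-1 a^-1 b^-1 a) = trace(a b^-1 a^-1) * trace(b) - trace(a b^-1 a^-1 b)  (eliminate b^-1) = x*y*z - x^2 - z^2 + 2
trace(a^-1 b^-1 a^-1 b^-1) = trace(b^-1 a^-1 b^-1) * trace(a) - trace(b^-1 a^-1 b^-1 a)  (eliminate a^-1) = z^2 - 2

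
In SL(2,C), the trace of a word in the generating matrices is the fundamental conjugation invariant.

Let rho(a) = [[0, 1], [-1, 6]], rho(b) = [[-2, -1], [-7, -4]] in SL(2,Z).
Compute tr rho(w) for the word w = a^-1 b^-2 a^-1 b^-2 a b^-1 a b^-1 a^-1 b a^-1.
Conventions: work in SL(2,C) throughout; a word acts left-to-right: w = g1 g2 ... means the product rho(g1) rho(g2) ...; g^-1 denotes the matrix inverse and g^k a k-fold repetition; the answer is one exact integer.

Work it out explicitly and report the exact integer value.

-25315950

rho(a^-1) = [[6, -1], [1, 0]]
... * rho(b^-1) = [[-4, 1], [7, -2]]  ->  [[-31, 8], [-4, 1]]
... * rho(b^-1) = [[-4, 1], [7, -2]]  ->  [[180, -47], [23, -6]]
... * rho(a^-1) = [[6, -1], [1, 0]]  ->  [[1033, -180], [132, -23]]
... * rho(b^-1) = [[-4, 1], [7, -2]]  ->  [[-5392, 1393], [-689, 178]]
... * rho(b^-1) = [[-4, 1], [7, -2]]  ->  [[31319, -8178], [4002, -1045]]
... * rho(a) = [[0, 1], [-1, 6]]  ->  [[8178, -17749], [1045, -2268]]
... * rho(b^-1) = [[-4, 1], [7, -2]]  ->  [[-156955, 43676], [-20056, 5581]]
... * rho(a) = [[0, 1], [-1, 6]]  ->  [[-43676, 105101], [-5581, 13430]]
... * rho(b^-1) = [[-4, 1], [7, -2]]  ->  [[910411, -253878], [116334, -32441]]
... * rho(a^-1) = [[6, -1], [1, 0]]  ->  [[5208588, -910411], [665563, -116334]]
... * rho(b) = [[-2, -1], [-7, -4]]  ->  [[-4044299, -1566944], [-516788, -200227]]
... * rho(a^-1) = [[6, -1], [1, 0]]  ->  [[-25832738, 4044299], [-3300955, 516788]]
tr = -25832738 + 516788 = -25315950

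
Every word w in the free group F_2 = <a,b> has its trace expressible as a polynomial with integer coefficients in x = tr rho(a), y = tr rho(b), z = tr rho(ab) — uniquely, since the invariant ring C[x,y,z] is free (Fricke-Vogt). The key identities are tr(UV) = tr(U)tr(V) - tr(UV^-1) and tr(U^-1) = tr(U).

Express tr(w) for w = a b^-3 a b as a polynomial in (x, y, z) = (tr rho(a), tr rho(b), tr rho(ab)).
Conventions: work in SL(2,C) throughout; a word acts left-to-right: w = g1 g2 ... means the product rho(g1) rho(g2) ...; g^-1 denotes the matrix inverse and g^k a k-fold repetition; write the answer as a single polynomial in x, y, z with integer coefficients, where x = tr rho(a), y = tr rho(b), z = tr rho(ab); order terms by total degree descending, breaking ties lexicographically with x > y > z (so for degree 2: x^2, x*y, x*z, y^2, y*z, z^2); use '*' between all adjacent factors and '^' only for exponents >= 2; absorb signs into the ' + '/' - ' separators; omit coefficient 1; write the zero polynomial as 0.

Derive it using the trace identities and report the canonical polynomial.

tr(a b a) = tr(a) * tr(b a) - tr(b)  (reduce the a square) = x*z - y
tr(a b a b) = tr(b a) * tr(b a) - tr(1)  (split on b) = z^2 - 2
tr(b^-1 a b a) = tr(a b a) * tr(b) - tr(a b a b)  (eliminate b^-1) = x*y*z - y^2 - z^2 + 2
tr(a b a b^-2) = tr(b^-1 a b a) * tr(b) - tr(b^-1 a b a b)  (eliminate b^-1) = x*y^2*z - y^3 - y*z^2 - x*z + 3*y
use: tr(a b^-3 a b) = tr(a b a b^-2) * tr(b) - tr(a b a b^-1)  (eliminate b^-1) = x*y^3*z - y^4 - y^2*z^2 - 2*x*y*z + 4*y^2 + z^2 - 2

x*y^3*z - y^4 - y^2*z^2 - 2*x*y*z + 4*y^2 + z^2 - 2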